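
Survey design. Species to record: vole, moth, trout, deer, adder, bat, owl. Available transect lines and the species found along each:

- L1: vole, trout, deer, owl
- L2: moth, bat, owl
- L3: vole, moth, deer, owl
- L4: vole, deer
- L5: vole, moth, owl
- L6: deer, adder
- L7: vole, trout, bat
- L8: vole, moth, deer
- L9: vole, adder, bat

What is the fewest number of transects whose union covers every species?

3

L1, L2, L6 together cover {vole, moth, trout, deer, adder, bat, owl} — every species.
No 2 of the 9 transects cover everything (all 36 pairs fall short), so 3 is minimum.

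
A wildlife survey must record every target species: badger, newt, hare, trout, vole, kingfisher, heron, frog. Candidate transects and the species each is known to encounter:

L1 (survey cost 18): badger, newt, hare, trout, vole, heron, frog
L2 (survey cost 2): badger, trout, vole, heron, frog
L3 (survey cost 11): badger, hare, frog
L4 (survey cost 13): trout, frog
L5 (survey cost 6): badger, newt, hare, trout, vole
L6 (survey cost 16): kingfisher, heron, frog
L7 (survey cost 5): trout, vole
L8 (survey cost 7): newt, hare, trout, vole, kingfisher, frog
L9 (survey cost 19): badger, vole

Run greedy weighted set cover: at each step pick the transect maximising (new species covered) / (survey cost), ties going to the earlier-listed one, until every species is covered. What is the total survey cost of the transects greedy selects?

9

Pick 1: L2 adds 5 new (badger, trout, vole, heron, frog) at survey cost 2 (ratio 5/2).
Pick 2: L8 adds 3 new (newt, hare, kingfisher) at survey cost 7 (ratio 3/7).
Greedy total survey cost: 2 + 7 = 9.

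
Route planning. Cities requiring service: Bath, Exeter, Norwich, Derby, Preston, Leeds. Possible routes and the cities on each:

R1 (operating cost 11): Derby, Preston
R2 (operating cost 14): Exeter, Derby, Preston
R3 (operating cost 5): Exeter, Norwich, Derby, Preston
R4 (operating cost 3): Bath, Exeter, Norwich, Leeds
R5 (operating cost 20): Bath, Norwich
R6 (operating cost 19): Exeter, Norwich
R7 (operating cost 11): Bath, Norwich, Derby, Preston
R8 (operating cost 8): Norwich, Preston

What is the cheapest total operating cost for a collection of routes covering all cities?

R3, R4 cover every city at operating cost 5 + 3 = 8.
Any cover uses at least 2 routes; among all covering selections none totals below 8.

8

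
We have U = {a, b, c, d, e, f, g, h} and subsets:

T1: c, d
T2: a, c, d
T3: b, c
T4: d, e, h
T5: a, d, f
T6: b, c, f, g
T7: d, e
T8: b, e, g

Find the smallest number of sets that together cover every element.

3

T2, T4, T6 together cover {a, b, c, d, e, f, g, h} — every element.
No 2 of the 8 sets cover everything (all 28 pairs fall short), so 3 is minimum.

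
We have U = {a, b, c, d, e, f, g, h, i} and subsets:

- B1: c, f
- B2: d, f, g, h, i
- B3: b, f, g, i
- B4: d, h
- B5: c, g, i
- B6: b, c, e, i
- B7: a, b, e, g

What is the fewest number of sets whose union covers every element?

B1, B2, B7 together cover {a, b, c, d, e, f, g, h, i} — every element.
No 2 of the 7 sets cover everything (all 21 pairs fall short), so 3 is minimum.

3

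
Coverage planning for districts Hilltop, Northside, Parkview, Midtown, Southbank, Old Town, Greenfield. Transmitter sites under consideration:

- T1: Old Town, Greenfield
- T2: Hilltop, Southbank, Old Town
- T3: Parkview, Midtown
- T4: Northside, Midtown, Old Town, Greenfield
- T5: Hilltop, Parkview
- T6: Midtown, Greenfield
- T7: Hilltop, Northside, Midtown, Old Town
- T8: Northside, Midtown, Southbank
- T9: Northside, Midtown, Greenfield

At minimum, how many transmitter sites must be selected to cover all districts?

T1, T5, T8 together cover {Hilltop, Northside, Parkview, Midtown, Southbank, Old Town, Greenfield} — every district.
No 2 of the 9 transmitter sites cover everything (all 36 pairs fall short), so 3 is minimum.

3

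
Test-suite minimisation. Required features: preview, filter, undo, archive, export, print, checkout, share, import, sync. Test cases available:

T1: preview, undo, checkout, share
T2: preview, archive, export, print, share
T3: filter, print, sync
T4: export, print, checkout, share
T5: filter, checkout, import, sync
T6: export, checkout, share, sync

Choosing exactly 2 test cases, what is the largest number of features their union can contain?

Choosing T2, T5 covers {preview, filter, archive, export, print, checkout, share, import, sync} — 9 features.
No choice of 2 test cases does better; here undo is left uncovered.

9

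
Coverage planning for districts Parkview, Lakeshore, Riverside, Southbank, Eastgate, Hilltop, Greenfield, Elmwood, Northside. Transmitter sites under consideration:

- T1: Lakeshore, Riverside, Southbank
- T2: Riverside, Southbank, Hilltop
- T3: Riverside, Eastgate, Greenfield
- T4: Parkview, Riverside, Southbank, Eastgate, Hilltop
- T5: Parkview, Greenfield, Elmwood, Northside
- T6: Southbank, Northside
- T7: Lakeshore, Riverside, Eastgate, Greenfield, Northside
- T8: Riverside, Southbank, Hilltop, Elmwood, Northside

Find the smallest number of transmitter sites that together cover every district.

T1, T4, T5 together cover {Parkview, Lakeshore, Riverside, Southbank, Eastgate, Hilltop, Greenfield, Elmwood, Northside} — every district.
No 2 of the 8 transmitter sites cover everything (all 28 pairs fall short), so 3 is minimum.

3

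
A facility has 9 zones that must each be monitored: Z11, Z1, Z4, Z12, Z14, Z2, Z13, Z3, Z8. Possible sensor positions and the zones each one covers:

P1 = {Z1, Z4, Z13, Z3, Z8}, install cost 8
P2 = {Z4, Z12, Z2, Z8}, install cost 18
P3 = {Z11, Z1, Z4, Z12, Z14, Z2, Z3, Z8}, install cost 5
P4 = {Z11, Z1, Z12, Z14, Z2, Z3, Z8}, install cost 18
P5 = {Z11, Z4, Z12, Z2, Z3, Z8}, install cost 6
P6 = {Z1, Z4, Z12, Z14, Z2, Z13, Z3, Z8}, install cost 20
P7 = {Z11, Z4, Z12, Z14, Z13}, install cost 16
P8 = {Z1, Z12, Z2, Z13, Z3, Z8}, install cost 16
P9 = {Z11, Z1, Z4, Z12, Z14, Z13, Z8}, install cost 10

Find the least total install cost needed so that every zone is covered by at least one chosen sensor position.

13

P1, P3 cover every zone at install cost 8 + 5 = 13.
Any cover uses at least 2 sensor positions; among all covering selections none totals below 13.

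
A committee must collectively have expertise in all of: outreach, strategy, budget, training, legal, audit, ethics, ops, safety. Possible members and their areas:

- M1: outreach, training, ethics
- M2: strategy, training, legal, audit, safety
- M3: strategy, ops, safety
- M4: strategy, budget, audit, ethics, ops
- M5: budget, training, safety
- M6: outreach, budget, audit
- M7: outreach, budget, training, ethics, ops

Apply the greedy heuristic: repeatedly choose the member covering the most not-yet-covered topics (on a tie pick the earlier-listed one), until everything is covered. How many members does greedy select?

Pick 1: M2 covers 5 new topics (strategy, training, legal, audit, safety).
Pick 2: M7 covers 4 new topics (outreach, budget, ethics, ops).
Greedy uses 2 members.

2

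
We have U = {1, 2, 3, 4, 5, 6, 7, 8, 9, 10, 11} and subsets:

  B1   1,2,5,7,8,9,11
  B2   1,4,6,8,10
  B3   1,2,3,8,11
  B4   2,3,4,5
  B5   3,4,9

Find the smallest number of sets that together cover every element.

3

B1, B2, B3 together cover {1, 2, 3, 4, 5, 6, 7, 8, 9, 10, 11} — every element.
No 2 of the 5 sets cover everything (all 10 pairs fall short), so 3 is minimum.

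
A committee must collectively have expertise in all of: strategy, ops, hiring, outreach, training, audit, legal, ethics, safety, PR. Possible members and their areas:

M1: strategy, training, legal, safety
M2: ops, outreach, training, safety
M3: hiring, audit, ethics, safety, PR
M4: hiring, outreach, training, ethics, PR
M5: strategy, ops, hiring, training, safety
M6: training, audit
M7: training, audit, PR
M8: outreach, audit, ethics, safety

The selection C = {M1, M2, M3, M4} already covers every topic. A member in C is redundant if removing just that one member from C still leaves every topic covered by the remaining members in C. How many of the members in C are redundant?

Drop M1: strategy, legal uncovered — not redundant.
Drop M2: ops uncovered — not redundant.
Drop M3: audit uncovered — not redundant.
Drop M4: the rest still cover every topic — redundant.
1 redundant: M4.

1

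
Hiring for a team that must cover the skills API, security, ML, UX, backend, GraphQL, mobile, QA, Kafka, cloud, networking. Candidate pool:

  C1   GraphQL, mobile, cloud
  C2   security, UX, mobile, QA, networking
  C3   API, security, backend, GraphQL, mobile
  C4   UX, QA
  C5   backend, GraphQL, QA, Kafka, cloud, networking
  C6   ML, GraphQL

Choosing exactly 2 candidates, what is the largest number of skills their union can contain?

Choosing C2, C5 covers {security, UX, backend, GraphQL, mobile, QA, Kafka, cloud, networking} — 9 skills.
No choice of 2 candidates does better; here API, ML are left uncovered.

9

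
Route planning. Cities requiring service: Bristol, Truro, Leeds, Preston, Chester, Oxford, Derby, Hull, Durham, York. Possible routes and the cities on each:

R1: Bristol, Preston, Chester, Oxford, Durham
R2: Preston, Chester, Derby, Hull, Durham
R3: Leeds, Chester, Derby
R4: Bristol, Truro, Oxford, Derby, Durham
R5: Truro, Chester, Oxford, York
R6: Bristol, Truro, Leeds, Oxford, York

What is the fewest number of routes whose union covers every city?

R2, R6 together cover {Bristol, Truro, Leeds, Preston, Chester, Oxford, Derby, Hull, Durham, York} — every city.
No single route contains all 10 cities, so 2 is optimal.

2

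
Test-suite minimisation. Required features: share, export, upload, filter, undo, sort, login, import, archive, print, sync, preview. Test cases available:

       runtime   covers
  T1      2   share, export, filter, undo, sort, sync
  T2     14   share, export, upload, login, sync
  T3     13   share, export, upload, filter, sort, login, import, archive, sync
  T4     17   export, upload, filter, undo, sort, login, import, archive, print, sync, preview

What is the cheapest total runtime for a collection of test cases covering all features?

19

T1, T4 cover every feature at runtime 2 + 17 = 19.
Any cover uses at least 2 test cases; among all covering selections none totals below 19.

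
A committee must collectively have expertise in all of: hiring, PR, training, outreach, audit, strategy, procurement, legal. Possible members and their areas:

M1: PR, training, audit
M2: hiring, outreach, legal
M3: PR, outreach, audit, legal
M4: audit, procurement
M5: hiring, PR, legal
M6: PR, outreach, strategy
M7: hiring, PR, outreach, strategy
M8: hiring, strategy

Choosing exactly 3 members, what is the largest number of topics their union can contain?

7

Choosing M1, M2, M4 covers {hiring, PR, training, outreach, audit, procurement, legal} — 7 topics.
No choice of 3 members does better; here strategy is left uncovered.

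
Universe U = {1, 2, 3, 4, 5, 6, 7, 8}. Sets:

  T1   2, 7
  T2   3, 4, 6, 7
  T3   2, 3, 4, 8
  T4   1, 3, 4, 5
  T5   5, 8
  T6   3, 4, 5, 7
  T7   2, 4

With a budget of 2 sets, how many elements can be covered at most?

Choosing T1, T4 covers {1, 2, 3, 4, 5, 7} — 6 elements.
No choice of 2 sets does better; here 6, 8 are left uncovered.

6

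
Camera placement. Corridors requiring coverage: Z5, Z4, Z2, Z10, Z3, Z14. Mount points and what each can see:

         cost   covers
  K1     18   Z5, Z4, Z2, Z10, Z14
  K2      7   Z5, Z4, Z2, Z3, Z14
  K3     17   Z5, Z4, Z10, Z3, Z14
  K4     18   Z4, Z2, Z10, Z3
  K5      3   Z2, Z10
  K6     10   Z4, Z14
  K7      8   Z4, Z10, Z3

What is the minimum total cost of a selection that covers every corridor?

K2, K5 cover every corridor at cost 7 + 3 = 10.
Any cover uses at least 2 camera mounts; among all covering selections none totals below 10.

10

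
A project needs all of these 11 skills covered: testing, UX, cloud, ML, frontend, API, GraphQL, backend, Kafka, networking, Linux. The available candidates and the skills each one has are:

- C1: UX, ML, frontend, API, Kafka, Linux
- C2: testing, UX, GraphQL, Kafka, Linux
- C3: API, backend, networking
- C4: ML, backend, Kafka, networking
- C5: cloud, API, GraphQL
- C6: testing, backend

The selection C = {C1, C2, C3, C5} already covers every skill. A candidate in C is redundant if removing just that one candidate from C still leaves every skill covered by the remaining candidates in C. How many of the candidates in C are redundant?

0

Drop C1: ML, frontend uncovered — not redundant.
Drop C2: testing uncovered — not redundant.
Drop C3: backend, networking uncovered — not redundant.
Drop C5: cloud uncovered — not redundant.
None of the candidates in C is redundant.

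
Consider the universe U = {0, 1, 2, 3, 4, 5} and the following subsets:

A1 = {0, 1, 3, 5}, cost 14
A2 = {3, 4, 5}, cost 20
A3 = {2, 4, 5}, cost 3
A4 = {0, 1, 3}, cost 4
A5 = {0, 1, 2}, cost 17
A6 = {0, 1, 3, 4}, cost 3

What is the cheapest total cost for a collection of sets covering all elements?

6

A3, A6 cover every element at cost 3 + 3 = 6.
Any cover uses at least 2 sets; among all covering selections none totals below 6.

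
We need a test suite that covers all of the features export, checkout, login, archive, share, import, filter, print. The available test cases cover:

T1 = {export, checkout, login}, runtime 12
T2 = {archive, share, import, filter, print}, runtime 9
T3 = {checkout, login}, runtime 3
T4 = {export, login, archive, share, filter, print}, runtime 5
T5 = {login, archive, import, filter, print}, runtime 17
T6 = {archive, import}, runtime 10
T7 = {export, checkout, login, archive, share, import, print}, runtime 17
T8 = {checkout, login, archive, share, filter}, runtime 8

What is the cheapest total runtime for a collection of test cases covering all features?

T2, T3, T4 cover every feature at runtime 9 + 3 + 5 = 17.
Any cover uses at least 2 test cases; among all covering selections none totals below 17.

17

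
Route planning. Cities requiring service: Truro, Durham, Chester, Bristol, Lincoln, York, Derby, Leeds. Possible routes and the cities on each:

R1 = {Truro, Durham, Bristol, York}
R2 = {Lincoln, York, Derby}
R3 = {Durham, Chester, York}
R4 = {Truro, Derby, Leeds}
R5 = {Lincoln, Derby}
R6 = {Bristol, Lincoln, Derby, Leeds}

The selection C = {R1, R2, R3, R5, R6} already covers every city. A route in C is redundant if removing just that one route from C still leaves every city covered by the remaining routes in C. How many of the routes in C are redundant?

Drop R1: Truro uncovered — not redundant.
Drop R2: the rest still cover every city — redundant.
Drop R3: Chester uncovered — not redundant.
Drop R5: the rest still cover every city — redundant.
Drop R6: Leeds uncovered — not redundant.
2 redundant: R2, R5.

2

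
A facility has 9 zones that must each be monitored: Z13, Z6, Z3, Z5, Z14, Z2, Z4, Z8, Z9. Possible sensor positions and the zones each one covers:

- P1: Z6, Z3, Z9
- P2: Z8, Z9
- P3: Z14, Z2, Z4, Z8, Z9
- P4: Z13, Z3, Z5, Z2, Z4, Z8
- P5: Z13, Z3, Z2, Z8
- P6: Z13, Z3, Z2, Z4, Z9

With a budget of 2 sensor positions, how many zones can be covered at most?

8

Choosing P1, P4 covers {Z13, Z6, Z3, Z5, Z2, Z4, Z8, Z9} — 8 zones.
No choice of 2 sensor positions does better; here Z14 is left uncovered.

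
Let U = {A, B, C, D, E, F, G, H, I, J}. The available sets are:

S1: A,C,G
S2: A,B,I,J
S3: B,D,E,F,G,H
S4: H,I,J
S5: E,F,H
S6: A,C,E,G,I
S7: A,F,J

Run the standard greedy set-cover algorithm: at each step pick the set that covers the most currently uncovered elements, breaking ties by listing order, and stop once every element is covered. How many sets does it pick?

3

Pick 1: S3 covers 6 new elements (B, D, E, F, G, H).
Pick 2: S2 covers 3 new elements (A, I, J).
Pick 3: S1 covers 1 new elements (C).
Greedy uses 3 sets.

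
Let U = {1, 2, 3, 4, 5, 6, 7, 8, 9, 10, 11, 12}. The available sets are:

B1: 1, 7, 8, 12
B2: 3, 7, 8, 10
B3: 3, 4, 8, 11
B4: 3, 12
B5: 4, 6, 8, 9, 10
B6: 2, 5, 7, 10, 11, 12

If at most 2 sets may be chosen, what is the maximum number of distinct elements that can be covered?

Choosing B5, B6 covers {2, 4, 5, 6, 7, 8, 9, 10, 11, 12} — 10 elements.
No choice of 2 sets does better; here 1, 3 are left uncovered.

10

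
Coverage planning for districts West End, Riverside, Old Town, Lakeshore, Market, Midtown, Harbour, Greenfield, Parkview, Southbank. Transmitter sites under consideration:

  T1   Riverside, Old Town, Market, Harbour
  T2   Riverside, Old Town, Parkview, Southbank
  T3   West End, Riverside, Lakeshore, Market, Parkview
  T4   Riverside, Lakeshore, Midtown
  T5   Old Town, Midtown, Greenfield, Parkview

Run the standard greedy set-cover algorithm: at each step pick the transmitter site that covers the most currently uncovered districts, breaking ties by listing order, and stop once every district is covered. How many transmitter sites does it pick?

4

Pick 1: T3 covers 5 new districts (West End, Riverside, Lakeshore, Market, Parkview).
Pick 2: T5 covers 3 new districts (Old Town, Midtown, Greenfield).
Pick 3: T1 covers 1 new districts (Harbour).
Pick 4: T2 covers 1 new districts (Southbank).
Greedy uses 4 transmitter sites.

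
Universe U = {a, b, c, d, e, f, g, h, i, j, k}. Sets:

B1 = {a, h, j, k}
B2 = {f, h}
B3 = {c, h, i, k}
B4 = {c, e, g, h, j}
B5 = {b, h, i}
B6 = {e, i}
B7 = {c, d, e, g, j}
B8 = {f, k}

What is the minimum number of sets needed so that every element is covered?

B1, B2, B5, B7 together cover {a, b, c, d, e, f, g, h, i, j, k} — every element.
No 3 of the 8 sets cover everything (all 56 triples fall short), so 4 is minimum.
Greedy (largest uncovered first) would take B4, B1, B5, B2, B7 — 5 sets — but 4 suffice.

4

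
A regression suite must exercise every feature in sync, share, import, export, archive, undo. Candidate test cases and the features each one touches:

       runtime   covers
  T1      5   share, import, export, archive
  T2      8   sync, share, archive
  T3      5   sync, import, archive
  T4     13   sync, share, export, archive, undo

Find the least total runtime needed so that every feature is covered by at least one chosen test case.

T1, T4 cover every feature at runtime 5 + 13 = 18.
Any cover uses at least 2 test cases; among all covering selections none totals below 18.

18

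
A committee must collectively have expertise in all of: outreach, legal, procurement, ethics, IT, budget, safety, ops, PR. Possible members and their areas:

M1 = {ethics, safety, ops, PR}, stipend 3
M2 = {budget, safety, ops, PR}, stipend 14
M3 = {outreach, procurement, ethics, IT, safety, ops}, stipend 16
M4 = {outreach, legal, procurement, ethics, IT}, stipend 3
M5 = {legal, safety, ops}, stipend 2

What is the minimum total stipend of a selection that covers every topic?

17

M2, M4 cover every topic at stipend 14 + 3 = 17.
Any cover uses at least 2 members; among all covering selections none totals below 17.
Greedy by coverage-per-stipend would pick M4, M1, M2 for 20 — worse than the optimum 17.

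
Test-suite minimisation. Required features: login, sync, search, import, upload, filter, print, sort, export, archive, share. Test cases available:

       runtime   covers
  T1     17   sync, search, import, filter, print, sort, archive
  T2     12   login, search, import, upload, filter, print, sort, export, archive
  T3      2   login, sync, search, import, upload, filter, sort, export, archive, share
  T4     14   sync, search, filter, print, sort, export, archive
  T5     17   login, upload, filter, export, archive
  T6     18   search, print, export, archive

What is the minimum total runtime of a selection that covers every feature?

T2, T3 cover every feature at runtime 12 + 2 = 14.
Any cover uses at least 2 test cases; among all covering selections none totals below 14.

14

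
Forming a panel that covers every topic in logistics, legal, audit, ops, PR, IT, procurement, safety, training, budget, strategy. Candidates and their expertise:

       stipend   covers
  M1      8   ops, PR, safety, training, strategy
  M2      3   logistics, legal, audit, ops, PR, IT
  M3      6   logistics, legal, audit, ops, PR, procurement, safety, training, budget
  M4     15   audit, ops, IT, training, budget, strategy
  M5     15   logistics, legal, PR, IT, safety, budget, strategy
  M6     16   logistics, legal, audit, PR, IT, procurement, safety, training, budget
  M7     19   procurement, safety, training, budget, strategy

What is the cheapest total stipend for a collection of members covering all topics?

M1, M2, M3 cover every topic at stipend 8 + 3 + 6 = 17.
Any cover uses at least 2 members; among all covering selections none totals below 17.

17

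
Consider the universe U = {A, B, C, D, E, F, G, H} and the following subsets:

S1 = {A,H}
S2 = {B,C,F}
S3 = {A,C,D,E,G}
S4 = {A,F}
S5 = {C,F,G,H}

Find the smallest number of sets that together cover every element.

S1, S2, S3 together cover {A, B, C, D, E, F, G, H} — every element.
No 2 of the 5 sets cover everything (all 10 pairs fall short), so 3 is minimum.

3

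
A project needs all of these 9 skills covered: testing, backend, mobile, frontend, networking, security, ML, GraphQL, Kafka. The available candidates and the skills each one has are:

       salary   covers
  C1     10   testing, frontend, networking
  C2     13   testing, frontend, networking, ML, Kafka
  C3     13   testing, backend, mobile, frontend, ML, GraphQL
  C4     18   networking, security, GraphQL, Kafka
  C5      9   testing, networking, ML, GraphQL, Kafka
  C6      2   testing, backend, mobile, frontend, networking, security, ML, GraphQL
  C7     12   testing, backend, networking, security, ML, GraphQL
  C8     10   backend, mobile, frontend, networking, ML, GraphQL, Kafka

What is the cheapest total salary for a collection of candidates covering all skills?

C5, C6 cover every skill at salary 9 + 2 = 11.
Any cover uses at least 2 candidates; among all covering selections none totals below 11.

11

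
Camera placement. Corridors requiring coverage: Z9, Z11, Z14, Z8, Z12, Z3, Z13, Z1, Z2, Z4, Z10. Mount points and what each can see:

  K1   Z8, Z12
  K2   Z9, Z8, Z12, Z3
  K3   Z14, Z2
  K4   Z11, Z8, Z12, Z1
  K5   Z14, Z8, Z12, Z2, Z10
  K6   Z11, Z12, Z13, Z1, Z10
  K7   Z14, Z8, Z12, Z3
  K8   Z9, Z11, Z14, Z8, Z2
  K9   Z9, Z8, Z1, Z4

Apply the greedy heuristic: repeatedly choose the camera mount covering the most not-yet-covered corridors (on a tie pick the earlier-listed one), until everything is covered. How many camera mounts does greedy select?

Pick 1: K5 covers 5 new corridors (Z14, Z8, Z12, Z2, Z10).
Pick 2: K6 covers 3 new corridors (Z11, Z13, Z1).
Pick 3: K2 covers 2 new corridors (Z9, Z3).
Pick 4: K9 covers 1 new corridors (Z4).
Greedy uses 4 camera mounts.

4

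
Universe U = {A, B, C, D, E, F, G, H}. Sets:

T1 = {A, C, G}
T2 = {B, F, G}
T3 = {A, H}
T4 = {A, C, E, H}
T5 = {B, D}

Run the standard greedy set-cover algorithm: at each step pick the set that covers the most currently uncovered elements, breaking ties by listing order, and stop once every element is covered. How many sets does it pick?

Pick 1: T4 covers 4 new elements (A, C, E, H).
Pick 2: T2 covers 3 new elements (B, F, G).
Pick 3: T5 covers 1 new elements (D).
Greedy uses 3 sets.

3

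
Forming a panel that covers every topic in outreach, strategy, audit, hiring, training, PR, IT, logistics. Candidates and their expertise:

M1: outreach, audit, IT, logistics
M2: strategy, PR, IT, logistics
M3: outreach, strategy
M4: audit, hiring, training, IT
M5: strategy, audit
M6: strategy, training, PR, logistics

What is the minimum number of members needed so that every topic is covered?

M1, M2, M4 together cover {outreach, strategy, audit, hiring, training, PR, IT, logistics} — every topic.
No 2 of the 6 members cover everything (all 15 pairs fall short), so 3 is minimum.

3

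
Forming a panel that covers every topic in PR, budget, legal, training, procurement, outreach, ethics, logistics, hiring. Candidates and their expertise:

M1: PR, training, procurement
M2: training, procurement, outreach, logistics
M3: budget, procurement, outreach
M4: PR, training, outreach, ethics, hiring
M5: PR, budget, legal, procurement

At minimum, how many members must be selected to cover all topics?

M2, M4, M5 together cover {PR, budget, legal, training, procurement, outreach, ethics, logistics, hiring} — every topic.
No 2 of the 5 members cover everything (all 10 pairs fall short), so 3 is minimum.

3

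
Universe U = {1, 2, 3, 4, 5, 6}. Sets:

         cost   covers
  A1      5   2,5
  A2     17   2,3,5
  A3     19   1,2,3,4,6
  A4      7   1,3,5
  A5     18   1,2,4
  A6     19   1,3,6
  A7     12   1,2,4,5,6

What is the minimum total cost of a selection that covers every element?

19

A4, A7 cover every element at cost 7 + 12 = 19.
Any cover uses at least 2 sets; among all covering selections none totals below 19.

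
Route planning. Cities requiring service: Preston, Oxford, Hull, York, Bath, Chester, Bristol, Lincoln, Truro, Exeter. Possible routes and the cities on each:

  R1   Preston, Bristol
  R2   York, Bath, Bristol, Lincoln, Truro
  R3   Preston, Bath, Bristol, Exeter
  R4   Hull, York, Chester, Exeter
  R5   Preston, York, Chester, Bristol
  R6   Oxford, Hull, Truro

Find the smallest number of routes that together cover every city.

R1, R2, R4, R6 together cover {Preston, Oxford, Hull, York, Bath, Chester, Bristol, Lincoln, Truro, Exeter} — every city.
No 3 of the 6 routes cover everything (all 20 triples fall short), so 4 is minimum.

4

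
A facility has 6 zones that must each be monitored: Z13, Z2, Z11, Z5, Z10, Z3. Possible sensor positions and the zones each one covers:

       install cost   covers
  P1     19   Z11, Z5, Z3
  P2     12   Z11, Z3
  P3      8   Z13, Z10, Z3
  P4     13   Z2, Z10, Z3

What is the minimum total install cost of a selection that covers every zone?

P1, P3, P4 cover every zone at install cost 19 + 8 + 13 = 40.
Any cover uses at least 3 sensor positions; among all covering selections none totals below 40.

40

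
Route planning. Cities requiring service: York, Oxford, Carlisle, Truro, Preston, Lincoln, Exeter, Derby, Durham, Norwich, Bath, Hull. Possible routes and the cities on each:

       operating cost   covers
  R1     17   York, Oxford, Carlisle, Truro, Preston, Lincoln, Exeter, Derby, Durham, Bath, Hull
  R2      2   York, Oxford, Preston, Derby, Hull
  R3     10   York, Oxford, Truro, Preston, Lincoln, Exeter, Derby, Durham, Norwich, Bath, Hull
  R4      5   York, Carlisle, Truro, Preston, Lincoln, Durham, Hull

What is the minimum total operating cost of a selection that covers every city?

R3, R4 cover every city at operating cost 10 + 5 = 15.
Any cover uses at least 2 routes; among all covering selections none totals below 15.

15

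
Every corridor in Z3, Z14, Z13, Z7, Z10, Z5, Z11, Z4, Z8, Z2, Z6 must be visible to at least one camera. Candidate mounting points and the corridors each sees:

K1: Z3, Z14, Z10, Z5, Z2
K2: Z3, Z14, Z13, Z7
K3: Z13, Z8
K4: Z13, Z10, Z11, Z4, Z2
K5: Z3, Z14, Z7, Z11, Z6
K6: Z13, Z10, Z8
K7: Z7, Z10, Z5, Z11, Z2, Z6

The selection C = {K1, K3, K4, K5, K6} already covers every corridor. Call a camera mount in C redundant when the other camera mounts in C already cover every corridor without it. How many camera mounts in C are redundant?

Drop K1: Z5 uncovered — not redundant.
Drop K3: the rest still cover every corridor — redundant.
Drop K4: Z4 uncovered — not redundant.
Drop K5: Z7, Z6 uncovered — not redundant.
Drop K6: the rest still cover every corridor — redundant.
2 redundant: K3, K6.

2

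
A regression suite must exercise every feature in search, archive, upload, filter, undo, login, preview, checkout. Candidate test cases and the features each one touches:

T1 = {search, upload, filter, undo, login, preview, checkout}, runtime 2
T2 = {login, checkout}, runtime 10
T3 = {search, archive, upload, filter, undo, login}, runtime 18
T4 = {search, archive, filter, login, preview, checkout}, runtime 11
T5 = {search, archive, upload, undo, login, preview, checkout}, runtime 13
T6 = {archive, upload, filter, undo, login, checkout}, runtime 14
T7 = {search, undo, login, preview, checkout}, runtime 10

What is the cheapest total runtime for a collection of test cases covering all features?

13

T1, T4 cover every feature at runtime 2 + 11 = 13.
Any cover uses at least 2 test cases; among all covering selections none totals below 13.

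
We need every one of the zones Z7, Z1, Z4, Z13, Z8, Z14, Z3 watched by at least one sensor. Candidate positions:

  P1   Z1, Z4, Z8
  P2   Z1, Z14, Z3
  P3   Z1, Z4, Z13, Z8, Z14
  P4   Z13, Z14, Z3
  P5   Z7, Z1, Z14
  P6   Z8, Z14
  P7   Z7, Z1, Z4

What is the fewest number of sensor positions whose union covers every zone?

3

P1, P4, P5 together cover {Z7, Z1, Z4, Z13, Z8, Z14, Z3} — every zone.
No 2 of the 7 sensor positions cover everything (all 21 pairs fall short), so 3 is minimum.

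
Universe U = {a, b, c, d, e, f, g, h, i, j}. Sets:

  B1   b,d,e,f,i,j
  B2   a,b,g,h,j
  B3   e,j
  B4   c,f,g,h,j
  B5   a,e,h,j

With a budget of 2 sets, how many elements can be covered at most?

Choosing B1, B2 covers {a, b, d, e, f, g, h, i, j} — 9 elements.
No choice of 2 sets does better; here c is left uncovered.

9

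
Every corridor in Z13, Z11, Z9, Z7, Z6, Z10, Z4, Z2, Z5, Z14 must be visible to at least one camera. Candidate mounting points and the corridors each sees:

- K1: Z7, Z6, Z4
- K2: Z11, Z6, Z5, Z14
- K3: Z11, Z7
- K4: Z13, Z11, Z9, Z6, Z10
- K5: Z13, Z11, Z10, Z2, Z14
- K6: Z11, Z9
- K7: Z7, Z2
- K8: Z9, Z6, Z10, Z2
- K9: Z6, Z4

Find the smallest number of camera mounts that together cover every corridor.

K1, K2, K4, K5 together cover {Z13, Z11, Z9, Z7, Z6, Z10, Z4, Z2, Z5, Z14} — every corridor.
No 3 of the 9 camera mounts cover everything (all 84 triples fall short), so 4 is minimum.

4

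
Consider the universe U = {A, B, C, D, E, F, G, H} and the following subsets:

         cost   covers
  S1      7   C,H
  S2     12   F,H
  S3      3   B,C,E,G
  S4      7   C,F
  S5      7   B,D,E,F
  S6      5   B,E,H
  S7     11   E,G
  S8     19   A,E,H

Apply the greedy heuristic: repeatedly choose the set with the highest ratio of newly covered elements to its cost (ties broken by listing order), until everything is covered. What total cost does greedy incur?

Pick 1: S3 adds 4 new (B, C, E, G) at cost 3 (ratio 4/3).
Pick 2: S5 adds 2 new (D, F) at cost 7 (ratio 2/7).
Pick 3: S6 adds 1 new (H) at cost 5 (ratio 1/5).
Pick 4: S8 adds 1 new (A) at cost 19 (ratio 1/19).
Greedy total cost: 3 + 7 + 5 + 19 = 34. (The true optimum is 29, so greedy overshoots here.)

34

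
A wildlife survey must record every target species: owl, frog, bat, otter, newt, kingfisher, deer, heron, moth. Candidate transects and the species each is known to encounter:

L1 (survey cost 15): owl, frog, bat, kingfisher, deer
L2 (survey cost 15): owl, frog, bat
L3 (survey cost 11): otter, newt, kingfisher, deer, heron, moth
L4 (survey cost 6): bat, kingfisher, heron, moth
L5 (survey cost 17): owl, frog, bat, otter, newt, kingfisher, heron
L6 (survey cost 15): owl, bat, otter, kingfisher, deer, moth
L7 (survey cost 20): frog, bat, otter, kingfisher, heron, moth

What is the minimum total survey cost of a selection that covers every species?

26

L1, L3 cover every species at survey cost 15 + 11 = 26.
Any cover uses at least 2 transects; among all covering selections none totals below 26.
Greedy by coverage-per-survey cost would pick L4, L3, L1 for 32 — worse than the optimum 26.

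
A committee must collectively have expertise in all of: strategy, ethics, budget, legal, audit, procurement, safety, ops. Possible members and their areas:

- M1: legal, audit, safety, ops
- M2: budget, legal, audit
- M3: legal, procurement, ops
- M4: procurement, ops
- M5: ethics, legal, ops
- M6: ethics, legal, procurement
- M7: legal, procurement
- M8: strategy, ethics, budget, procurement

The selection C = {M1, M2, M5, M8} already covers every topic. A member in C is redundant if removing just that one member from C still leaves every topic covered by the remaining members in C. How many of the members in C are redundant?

Drop M1: safety uncovered — not redundant.
Drop M2: the rest still cover every topic — redundant.
Drop M5: the rest still cover every topic — redundant.
Drop M8: strategy, procurement uncovered — not redundant.
2 redundant: M2, M5.

2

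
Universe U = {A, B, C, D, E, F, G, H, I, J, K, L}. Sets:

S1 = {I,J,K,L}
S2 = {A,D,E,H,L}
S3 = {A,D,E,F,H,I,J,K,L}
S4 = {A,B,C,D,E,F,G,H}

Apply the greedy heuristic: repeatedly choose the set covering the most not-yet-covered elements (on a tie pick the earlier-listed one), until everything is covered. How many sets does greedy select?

Pick 1: S3 covers 9 new elements (A, D, E, F, H, I, J, K, L).
Pick 2: S4 covers 3 new elements (B, C, G).
Greedy uses 2 sets.

2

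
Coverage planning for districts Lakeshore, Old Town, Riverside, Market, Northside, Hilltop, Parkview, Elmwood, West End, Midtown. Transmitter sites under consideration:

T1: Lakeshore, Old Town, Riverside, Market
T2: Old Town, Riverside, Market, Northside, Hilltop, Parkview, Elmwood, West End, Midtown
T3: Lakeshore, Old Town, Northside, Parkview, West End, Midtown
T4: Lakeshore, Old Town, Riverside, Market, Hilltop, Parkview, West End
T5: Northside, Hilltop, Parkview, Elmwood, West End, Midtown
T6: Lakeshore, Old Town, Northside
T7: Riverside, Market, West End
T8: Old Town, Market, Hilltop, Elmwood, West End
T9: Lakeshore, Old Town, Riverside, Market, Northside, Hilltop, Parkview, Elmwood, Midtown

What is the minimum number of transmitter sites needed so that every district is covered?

2

T1, T2 together cover {Lakeshore, Old Town, Riverside, Market, Northside, Hilltop, Parkview, Elmwood, West End, Midtown} — every district.
No single transmitter site contains all 10 districts, so 2 is optimal.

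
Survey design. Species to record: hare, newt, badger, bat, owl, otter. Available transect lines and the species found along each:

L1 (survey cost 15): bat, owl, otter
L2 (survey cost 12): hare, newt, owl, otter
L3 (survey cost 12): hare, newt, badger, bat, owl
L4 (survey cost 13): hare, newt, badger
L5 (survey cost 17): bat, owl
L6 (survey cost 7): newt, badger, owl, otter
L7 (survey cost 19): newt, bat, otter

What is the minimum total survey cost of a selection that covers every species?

L3, L6 cover every species at survey cost 12 + 7 = 19.
Any cover uses at least 2 transects; among all covering selections none totals below 19.

19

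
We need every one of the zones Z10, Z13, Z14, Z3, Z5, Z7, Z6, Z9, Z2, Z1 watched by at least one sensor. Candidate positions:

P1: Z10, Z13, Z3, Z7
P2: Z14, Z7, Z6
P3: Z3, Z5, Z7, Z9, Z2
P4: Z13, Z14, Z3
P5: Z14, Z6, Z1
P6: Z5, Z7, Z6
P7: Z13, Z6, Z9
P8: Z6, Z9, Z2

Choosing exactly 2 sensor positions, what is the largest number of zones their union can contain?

Choosing P3, P5 covers {Z14, Z3, Z5, Z7, Z6, Z9, Z2, Z1} — 8 zones.
No choice of 2 sensor positions does better; here Z10, Z13 are left uncovered.

8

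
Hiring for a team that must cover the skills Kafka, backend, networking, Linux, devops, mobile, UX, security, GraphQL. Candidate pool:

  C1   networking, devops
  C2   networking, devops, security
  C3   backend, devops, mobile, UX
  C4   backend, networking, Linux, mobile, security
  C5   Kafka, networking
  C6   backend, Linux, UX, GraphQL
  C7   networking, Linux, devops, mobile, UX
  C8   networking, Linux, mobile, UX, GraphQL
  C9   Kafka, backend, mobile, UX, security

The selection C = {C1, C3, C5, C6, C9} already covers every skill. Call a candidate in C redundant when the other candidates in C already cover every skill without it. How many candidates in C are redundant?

Drop C1: the rest still cover every skill — redundant.
Drop C3: the rest still cover every skill — redundant.
Drop C5: the rest still cover every skill — redundant.
Drop C6: Linux, GraphQL uncovered — not redundant.
Drop C9: security uncovered — not redundant.
3 redundant: C1, C3, C5.

3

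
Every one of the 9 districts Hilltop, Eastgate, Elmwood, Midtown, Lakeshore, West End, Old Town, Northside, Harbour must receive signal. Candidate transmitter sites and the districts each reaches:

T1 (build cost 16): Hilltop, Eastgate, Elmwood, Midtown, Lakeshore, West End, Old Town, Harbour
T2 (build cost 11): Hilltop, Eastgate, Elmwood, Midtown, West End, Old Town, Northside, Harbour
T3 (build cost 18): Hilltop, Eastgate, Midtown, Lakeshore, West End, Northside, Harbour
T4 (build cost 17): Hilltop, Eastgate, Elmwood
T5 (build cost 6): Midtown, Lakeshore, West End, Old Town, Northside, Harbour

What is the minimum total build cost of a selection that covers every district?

T2, T5 cover every district at build cost 11 + 6 = 17.
Any cover uses at least 2 transmitter sites; among all covering selections none totals below 17.

17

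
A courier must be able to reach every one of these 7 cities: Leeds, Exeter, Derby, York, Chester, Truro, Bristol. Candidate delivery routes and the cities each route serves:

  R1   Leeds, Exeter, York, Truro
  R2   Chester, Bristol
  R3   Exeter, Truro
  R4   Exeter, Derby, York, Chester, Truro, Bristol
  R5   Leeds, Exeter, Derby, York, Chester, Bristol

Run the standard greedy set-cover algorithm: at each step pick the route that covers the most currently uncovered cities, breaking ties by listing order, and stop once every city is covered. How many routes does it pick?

Pick 1: R4 covers 6 new cities (Exeter, Derby, York, Chester, Truro, Bristol).
Pick 2: R1 covers 1 new cities (Leeds).
Greedy uses 2 routes.

2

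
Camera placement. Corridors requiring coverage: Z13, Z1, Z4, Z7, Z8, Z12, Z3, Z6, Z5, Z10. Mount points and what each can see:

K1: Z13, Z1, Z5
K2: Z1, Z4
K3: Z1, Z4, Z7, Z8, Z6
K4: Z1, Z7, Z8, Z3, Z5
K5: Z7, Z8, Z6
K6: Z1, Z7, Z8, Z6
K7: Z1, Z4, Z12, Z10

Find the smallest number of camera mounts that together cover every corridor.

4

K1, K3, K4, K7 together cover {Z13, Z1, Z4, Z7, Z8, Z12, Z3, Z6, Z5, Z10} — every corridor.
No 3 of the 7 camera mounts cover everything (all 35 triples fall short), so 4 is minimum.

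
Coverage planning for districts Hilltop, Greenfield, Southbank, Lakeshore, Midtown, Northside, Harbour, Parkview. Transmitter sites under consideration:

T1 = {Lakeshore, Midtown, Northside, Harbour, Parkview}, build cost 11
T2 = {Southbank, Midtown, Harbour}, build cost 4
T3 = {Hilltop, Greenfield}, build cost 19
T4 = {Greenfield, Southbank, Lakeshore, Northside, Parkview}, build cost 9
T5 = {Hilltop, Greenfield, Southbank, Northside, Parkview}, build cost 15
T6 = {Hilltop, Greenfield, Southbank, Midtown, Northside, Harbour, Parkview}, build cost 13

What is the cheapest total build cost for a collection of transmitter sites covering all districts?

22

T4, T6 cover every district at build cost 9 + 13 = 22.
Any cover uses at least 2 transmitter sites; among all covering selections none totals below 22.
Greedy by coverage-per-build cost would pick T2, T4, T6 for 26 — worse than the optimum 22.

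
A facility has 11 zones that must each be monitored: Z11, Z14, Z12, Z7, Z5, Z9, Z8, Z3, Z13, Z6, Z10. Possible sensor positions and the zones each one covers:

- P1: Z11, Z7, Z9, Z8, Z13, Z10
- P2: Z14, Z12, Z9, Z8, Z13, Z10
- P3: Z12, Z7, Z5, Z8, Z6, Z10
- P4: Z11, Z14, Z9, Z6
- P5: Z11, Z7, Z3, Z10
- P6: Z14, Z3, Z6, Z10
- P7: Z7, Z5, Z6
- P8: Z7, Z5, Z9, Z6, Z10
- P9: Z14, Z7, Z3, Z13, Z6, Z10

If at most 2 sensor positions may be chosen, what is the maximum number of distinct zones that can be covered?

9

Choosing P1, P3 covers {Z11, Z12, Z7, Z5, Z9, Z8, Z13, Z6, Z10} — 9 zones.
No choice of 2 sensor positions does better; here Z14, Z3 are left uncovered.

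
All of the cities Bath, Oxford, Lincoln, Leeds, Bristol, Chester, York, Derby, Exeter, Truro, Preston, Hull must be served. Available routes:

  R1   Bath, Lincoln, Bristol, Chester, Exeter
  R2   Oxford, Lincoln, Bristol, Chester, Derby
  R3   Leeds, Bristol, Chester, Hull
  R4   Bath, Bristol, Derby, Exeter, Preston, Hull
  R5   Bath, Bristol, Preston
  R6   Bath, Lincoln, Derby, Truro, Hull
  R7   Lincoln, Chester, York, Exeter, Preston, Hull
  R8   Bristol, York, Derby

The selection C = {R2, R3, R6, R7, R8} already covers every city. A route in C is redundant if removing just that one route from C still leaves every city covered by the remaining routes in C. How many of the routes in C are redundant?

1

Drop R2: Oxford uncovered — not redundant.
Drop R3: Leeds uncovered — not redundant.
Drop R6: Bath, Truro uncovered — not redundant.
Drop R7: Exeter, Preston uncovered — not redundant.
Drop R8: the rest still cover every city — redundant.
1 redundant: R8.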